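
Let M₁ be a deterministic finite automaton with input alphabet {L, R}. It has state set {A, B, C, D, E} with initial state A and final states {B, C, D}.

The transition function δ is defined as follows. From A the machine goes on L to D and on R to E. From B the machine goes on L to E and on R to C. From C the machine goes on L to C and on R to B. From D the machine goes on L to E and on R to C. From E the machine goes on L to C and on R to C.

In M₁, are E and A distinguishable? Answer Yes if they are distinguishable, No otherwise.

Yes

Every state is reachable, so we keep all 5.
P0 = {B,C,D} | {A,E}.
Split {B,C,D} by δ(·,L) → {B,D} and {C}.
On input L, block {A,E} splits into {A} and {E}.
No further refinement is possible. Final partition (4 blocks): {B,D} | {A} | {C} | {E}.
E and A end up in different blocks, so they are distinguishable. For instance, the string 'R' is accepted from only E.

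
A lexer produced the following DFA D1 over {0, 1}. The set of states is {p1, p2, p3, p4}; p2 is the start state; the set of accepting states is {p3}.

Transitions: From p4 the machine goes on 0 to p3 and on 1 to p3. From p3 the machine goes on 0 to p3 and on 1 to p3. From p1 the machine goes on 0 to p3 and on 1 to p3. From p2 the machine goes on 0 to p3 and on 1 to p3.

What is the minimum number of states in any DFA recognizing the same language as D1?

First remove the unreachable states {p1,p4}; 2 states remain.
P0 = {p3} | {p2}.
Stable partition: {p3} | {p2} — 2 equivalence classes.

2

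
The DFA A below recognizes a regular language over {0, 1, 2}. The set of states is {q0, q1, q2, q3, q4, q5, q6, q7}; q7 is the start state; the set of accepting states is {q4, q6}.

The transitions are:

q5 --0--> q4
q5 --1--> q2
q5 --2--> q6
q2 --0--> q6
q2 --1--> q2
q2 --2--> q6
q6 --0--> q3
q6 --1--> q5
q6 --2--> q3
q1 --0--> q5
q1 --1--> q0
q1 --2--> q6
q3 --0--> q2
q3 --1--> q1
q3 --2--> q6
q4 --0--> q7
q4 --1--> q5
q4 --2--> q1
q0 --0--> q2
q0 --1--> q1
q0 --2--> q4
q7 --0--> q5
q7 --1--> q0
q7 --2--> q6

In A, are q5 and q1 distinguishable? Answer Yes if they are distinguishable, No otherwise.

Yes

All states are reachable from the start state.
Initial partition by acceptance: {q4,q6} | {q0,q1,q2,q3,q5,q7}.
Refine {q0,q1,q2,q3,q5,q7} on symbol 0: members go to different blocks, giving {q0,q1,q3,q7} and {q2,q5}.
Stable partition: {q4,q6} | {q0,q1,q3,q7} | {q2,q5} — 3 equivalence classes.
q5 and q1 end up in different blocks, so they are distinguishable. For instance, the string '0' is accepted from only q5.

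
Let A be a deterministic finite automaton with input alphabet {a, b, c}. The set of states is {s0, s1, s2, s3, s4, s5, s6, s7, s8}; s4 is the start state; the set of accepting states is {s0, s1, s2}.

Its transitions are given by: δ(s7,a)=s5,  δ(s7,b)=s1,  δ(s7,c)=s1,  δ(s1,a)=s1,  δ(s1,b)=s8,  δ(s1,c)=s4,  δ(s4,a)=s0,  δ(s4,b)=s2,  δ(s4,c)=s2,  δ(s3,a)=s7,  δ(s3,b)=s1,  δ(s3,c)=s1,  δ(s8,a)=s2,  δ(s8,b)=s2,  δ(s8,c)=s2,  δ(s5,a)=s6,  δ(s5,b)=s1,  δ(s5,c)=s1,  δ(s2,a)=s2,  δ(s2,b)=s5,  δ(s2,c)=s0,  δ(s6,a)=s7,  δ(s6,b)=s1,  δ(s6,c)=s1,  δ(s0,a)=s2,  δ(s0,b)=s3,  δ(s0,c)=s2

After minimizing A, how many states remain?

4

P0 = {s0,s1,s2} | {s3,s4,s5,s6,s7,s8}.
Refine {s0,s1,s2} on symbol c: members go to different blocks, giving {s0,s2} and {s1}.
Split {s3,s4,s5,s6,s7,s8} by δ(·,a) → {s3,s5,s6,s7} and {s4,s8}.
No further refinement is possible. Final partition (4 blocks): {s0,s2} | {s3,s5,s6,s7} | {s1} | {s4,s8}.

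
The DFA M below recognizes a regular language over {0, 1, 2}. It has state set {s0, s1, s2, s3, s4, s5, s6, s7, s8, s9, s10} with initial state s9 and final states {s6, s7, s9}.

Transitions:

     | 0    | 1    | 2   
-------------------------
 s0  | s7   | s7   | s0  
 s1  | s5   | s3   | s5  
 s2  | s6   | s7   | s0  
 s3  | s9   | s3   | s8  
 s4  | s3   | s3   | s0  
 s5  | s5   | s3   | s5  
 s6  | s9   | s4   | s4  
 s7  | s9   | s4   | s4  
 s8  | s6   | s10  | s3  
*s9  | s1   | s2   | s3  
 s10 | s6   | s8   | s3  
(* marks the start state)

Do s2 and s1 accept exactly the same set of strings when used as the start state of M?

No

All states are reachable from the start state.
Start with accepting vs non-accepting: {s6,s7,s9} | {s0,s1,s2,s3,s4,s5,s8,s10}.
On input 0, block {s6,s7,s9} splits into {s6,s7} and {s9}.
Split {s0,s1,s2,s3,s4,s5,s8,s10} by δ(·,0) → {s0,s2,s8,s10} and {s1,s4,s5} and {s3}.
Split {s0,s2,s8,s10} by δ(·,1) → {s0,s2} and {s8,s10}.
Split {s1,s4,s5} by δ(·,0) → {s1,s5} and {s4}.
Stable partition: {s6,s7} | {s0,s2} | {s9} | {s1,s5} | {s3} | {s8,s10} | {s4} — 7 equivalence classes.
s2 and s1 end up in different blocks, so they are distinguishable. For instance, the string '0' is accepted from only s2.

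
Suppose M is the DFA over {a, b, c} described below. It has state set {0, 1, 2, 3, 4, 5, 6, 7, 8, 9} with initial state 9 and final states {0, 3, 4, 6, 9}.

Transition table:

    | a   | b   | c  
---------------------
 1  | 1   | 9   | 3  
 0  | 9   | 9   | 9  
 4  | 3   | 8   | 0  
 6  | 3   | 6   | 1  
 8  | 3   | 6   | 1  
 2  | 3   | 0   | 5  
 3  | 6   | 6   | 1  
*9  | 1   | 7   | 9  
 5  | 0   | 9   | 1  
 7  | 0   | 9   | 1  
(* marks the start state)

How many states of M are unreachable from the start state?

4

No path from 9 leads to 2, 4, 5, 8; the other 6 states are all reachable.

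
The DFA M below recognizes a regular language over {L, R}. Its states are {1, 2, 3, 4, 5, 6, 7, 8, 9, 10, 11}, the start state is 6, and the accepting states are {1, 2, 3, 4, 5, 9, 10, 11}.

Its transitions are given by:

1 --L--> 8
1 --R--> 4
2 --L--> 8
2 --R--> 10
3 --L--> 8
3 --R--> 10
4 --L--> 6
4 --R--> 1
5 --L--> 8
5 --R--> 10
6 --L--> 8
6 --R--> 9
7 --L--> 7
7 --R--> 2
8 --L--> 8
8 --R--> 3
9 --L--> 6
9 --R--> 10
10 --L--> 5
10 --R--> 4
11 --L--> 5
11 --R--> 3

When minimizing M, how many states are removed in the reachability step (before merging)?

Starting at 6 and following transitions, the reachable set is {1, 3, 4, 5, 6, 8, 9, 10}. That leaves 2, 7, 11 unreachable — 3 in total.

3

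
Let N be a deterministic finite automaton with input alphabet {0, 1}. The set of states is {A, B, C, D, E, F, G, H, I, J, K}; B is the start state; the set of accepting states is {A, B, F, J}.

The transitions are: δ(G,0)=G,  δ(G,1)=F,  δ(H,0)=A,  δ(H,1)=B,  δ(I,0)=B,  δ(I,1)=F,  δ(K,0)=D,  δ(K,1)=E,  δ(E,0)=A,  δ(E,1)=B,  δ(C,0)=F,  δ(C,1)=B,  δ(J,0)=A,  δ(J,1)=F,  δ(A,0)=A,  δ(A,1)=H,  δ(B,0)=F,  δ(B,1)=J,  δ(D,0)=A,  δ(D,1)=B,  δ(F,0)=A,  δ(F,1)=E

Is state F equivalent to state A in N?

Yes

Reachable states from the start: {A,B,E,F,H,J}. Unreachable: {C,D,G,I,K} — drop them.
P0 = {A,B,F,J} | {E,H}.
Split {A,B,F,J} by δ(·,1) → {A,F} and {B,J}.
Refine {B,J} on symbol 1: members go to different blocks, giving {B} and {J}.
No further refinement is possible. Final partition (4 blocks): {A,F} | {E,H} | {B} | {J}.
F and A lie in the same block of the stable partition, so they are equivalent — no string distinguishes them.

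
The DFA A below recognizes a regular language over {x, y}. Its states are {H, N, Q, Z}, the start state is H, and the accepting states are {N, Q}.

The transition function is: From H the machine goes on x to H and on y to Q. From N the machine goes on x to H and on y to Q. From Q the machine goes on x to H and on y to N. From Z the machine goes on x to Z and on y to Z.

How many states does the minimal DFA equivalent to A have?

First remove the unreachable states {Z}; 3 states remain.
Start with accepting vs non-accepting: {N,Q} | {H}.
The partition is now stable with 2 blocks: {N,Q} | {H}.

2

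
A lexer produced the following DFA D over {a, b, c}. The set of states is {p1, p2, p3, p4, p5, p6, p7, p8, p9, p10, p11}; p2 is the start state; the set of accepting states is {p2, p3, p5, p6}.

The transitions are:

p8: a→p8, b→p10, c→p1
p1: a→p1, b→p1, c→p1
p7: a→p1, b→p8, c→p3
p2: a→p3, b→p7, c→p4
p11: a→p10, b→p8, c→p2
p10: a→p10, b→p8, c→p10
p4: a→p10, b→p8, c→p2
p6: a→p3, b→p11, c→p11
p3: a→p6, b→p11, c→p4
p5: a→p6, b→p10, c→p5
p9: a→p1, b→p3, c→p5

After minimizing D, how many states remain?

3

States {p5,p9} cannot be reached from the start state, so discard them.
Initial partition by acceptance: {p2,p3,p6} | {p1,p4,p7,p8,p10,p11}.
On input c, block {p1,p4,p7,p8,p10,p11} splits into {p1,p8,p10} and {p4,p7,p11}.
No further refinement is possible. Final partition (3 blocks): {p2,p3,p6} | {p1,p8,p10} | {p4,p7,p11}.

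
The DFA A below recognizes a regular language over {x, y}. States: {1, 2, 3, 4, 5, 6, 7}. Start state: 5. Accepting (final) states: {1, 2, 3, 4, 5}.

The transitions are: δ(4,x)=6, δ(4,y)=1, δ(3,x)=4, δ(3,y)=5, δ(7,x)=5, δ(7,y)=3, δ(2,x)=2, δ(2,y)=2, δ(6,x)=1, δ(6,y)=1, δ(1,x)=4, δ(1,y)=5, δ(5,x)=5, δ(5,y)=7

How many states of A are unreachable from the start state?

Starting at 5 and following transitions, the reachable set is {1, 3, 4, 5, 6, 7}. That leaves 2 unreachable — 1 in total.

1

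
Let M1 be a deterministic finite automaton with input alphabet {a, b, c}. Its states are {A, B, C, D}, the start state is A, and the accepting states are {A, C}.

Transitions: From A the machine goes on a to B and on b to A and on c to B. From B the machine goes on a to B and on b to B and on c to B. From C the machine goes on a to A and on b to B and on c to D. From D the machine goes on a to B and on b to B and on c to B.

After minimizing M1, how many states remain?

States {C,D} cannot be reached from the start state, so discard them.
Start with accepting vs non-accepting: {A} | {B}.
The partition is now stable with 2 blocks: {A} | {B}.

2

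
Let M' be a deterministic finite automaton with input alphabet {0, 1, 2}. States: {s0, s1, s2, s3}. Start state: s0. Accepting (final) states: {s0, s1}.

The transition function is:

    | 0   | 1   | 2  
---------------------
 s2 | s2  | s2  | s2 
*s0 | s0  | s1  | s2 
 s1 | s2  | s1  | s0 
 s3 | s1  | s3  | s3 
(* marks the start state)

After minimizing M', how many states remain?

First remove the unreachable states {s3}; 3 states remain.
Initial partition by acceptance: {s0,s1} | {s2}.
Refine {s0,s1} on symbol 0: members go to different blocks, giving {s0} and {s1}.
Stable partition: {s0} | {s2} | {s1} — 3 equivalence classes.

3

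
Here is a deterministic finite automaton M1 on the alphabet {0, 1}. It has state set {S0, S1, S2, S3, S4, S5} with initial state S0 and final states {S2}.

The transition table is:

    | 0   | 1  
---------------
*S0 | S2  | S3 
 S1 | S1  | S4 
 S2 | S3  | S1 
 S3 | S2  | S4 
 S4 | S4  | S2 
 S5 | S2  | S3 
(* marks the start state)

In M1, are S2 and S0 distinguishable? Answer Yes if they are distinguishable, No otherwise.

Yes

States {S5} cannot be reached from the start state, so discard them.
Initial partition by acceptance: {S2} | {S0,S1,S3,S4}.
Refine {S0,S1,S3,S4} on symbol 0: members go to different blocks, giving {S0,S3} and {S1,S4}.
Refine {S0,S3} on symbol 1: members go to different blocks, giving {S0} and {S3}.
On input 1, block {S1,S4} splits into {S1} and {S4}.
The partition is now stable with 5 blocks: {S2} | {S0} | {S1} | {S3} | {S4}.
S2 and S0 end up in different blocks, so they are distinguishable. For instance, the string 'ε' is accepted from only S2.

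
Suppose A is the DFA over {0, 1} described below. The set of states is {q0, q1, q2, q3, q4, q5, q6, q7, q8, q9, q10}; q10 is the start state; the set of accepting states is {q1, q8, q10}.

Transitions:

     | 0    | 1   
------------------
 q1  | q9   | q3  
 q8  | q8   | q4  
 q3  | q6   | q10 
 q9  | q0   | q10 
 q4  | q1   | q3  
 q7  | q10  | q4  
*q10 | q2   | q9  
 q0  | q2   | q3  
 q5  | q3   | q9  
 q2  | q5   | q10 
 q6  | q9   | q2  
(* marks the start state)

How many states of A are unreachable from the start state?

4

No path from q10 leads to q1, q4, q7, q8; the other 7 states are all reachable.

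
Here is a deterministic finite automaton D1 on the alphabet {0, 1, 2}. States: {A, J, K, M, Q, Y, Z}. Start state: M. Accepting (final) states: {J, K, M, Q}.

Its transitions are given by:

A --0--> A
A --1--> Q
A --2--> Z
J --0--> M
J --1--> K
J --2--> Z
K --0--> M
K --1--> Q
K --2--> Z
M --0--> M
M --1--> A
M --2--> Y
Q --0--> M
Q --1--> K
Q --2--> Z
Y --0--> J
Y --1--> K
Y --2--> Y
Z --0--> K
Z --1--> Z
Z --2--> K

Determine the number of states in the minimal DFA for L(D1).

Start with accepting vs non-accepting: {J,K,M,Q} | {A,Y,Z}.
Split {J,K,M,Q} by δ(·,1) → {J,K,Q} and {M}.
Split {A,Y,Z} by δ(·,0) → {Y,Z} and {A}.
Refine {Y,Z} on symbol 1: members go to different blocks, giving {Y} and {Z}.
The partition is now stable with 5 blocks: {J,K,Q} | {Y} | {M} | {A} | {Z}.

5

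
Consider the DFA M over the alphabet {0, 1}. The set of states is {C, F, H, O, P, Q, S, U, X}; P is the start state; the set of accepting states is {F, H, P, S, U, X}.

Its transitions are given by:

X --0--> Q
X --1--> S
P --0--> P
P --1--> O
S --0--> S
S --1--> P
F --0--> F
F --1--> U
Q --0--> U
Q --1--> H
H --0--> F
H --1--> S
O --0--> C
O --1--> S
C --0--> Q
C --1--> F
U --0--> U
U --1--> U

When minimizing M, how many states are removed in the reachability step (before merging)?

Starting at P and following transitions, the reachable set is {C, F, H, O, P, Q, S, U}. That leaves X unreachable — 1 in total.

1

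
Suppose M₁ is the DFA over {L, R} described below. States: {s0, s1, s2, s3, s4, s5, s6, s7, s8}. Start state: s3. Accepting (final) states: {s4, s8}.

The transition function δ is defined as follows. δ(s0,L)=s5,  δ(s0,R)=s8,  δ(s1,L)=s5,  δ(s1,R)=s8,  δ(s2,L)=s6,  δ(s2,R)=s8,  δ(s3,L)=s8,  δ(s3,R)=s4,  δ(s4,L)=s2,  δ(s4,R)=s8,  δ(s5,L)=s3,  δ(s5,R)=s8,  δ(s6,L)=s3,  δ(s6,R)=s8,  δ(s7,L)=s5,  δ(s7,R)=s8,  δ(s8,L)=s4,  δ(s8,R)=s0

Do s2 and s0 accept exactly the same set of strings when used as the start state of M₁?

Yes

First remove the unreachable states {s1,s7}; 7 states remain.
P0 = {s4,s8} | {s0,s2,s3,s5,s6}.
Refine {s4,s8} on symbol L: members go to different blocks, giving {s4} and {s8}.
Refine {s0,s2,s3,s5,s6} on symbol L: members go to different blocks, giving {s0,s2,s5,s6} and {s3}.
Refine {s0,s2,s5,s6} on symbol L: members go to different blocks, giving {s0,s2} and {s5,s6}.
Stable partition: {s4} | {s0,s2} | {s8} | {s3} | {s5,s6} — 5 equivalence classes.
s2 and s0 lie in the same block of the stable partition, so they are equivalent — no string distinguishes them.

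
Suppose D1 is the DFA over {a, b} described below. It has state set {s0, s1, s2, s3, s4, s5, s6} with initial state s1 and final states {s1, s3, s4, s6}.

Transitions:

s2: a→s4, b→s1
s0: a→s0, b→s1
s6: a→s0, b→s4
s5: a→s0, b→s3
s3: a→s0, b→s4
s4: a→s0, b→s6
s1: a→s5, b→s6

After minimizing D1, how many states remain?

First remove the unreachable states {s2}; 6 states remain.
Start with accepting vs non-accepting: {s1,s3,s4,s6} | {s0,s5}.
Stable partition: {s1,s3,s4,s6} | {s0,s5} — 2 equivalence classes.

2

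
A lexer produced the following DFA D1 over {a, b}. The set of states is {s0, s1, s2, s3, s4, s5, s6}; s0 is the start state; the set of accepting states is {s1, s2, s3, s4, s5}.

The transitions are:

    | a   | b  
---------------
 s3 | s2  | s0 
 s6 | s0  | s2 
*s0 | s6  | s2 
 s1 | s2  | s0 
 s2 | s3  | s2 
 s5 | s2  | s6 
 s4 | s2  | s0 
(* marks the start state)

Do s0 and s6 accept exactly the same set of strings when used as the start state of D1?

First remove the unreachable states {s1,s4,s5}; 4 states remain.
Initial partition by acceptance: {s2,s3} | {s0,s6}.
Split {s2,s3} by δ(·,b) → {s2} and {s3}.
Stable partition: {s2} | {s0,s6} | {s3} — 3 equivalence classes.
s0 and s6 lie in the same block of the stable partition, so they are equivalent — no string distinguishes them.

Yes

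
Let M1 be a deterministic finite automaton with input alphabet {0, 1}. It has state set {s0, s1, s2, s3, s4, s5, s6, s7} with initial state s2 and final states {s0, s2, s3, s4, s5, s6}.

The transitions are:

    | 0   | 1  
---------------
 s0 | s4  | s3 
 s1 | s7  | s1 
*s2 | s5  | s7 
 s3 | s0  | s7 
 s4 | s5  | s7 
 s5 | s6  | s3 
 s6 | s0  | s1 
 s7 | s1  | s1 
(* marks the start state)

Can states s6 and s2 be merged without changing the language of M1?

Yes

Every state is reachable, so we keep all 8.
Initial partition by acceptance: {s0,s2,s3,s4,s5,s6} | {s1,s7}.
On input 1, block {s0,s2,s3,s4,s5,s6} splits into {s2,s3,s4,s6} and {s0,s5}.
The partition is now stable with 3 blocks: {s2,s3,s4,s6} | {s1,s7} | {s0,s5}.
s6 and s2 lie in the same block of the stable partition, so they are equivalent — no string distinguishes them.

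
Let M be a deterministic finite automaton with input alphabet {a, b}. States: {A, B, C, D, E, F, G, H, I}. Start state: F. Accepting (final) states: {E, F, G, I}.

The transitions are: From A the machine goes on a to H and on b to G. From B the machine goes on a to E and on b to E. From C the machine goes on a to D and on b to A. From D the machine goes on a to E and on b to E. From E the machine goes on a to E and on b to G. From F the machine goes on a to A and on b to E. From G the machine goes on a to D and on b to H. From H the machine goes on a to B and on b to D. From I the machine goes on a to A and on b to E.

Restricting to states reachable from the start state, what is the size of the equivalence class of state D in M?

2

Reachable states from the start: {A,B,D,E,F,G,H}. Unreachable: {C,I} — drop them.
Initial partition by acceptance: {E,F,G} | {A,B,D,H}.
Refine {E,F,G} on symbol a: members go to different blocks, giving {F,G} and {E}.
Refine {F,G} on symbol b: members go to different blocks, giving {F} and {G}.
Split {A,B,D,H} by δ(·,a) → {A,H} and {B,D}.
Split {A,H} by δ(·,a) → {A} and {H}.
The partition is now stable with 6 blocks: {F} | {A} | {E} | {G} | {B,D} | {H}.
The equivalence class containing D is {B,D}, of size 2.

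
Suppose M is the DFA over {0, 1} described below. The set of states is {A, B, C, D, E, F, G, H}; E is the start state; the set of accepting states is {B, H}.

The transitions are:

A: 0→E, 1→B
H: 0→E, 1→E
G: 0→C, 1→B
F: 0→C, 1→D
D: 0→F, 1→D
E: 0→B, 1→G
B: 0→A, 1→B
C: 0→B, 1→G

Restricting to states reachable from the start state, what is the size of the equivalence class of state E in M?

2

Reachable states from the start: {A,B,C,E,G}. Unreachable: {D,F,H} — drop them.
P0 = {B} | {A,C,E,G}.
Refine {A,C,E,G} on symbol 0: members go to different blocks, giving {A,G} and {C,E}.
Stable partition: {B} | {A,G} | {C,E} — 3 equivalence classes.
State E belongs to the block {C,E}, which has 2 states.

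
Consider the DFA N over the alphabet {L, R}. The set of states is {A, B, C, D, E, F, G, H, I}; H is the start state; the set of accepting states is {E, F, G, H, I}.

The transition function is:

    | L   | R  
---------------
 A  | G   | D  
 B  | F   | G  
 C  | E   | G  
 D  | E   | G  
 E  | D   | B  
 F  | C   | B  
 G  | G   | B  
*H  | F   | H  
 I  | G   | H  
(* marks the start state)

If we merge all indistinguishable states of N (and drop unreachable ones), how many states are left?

First remove the unreachable states {A,I}; 7 states remain.
Start with accepting vs non-accepting: {E,F,G,H} | {B,C,D}.
On input L, block {E,F,G,H} splits into {E,F} and {G,H}.
Refine {G,H} on symbol L: members go to different blocks, giving {G} and {H}.
The partition is now stable with 4 blocks: {E,F} | {B,C,D} | {G} | {H}.

4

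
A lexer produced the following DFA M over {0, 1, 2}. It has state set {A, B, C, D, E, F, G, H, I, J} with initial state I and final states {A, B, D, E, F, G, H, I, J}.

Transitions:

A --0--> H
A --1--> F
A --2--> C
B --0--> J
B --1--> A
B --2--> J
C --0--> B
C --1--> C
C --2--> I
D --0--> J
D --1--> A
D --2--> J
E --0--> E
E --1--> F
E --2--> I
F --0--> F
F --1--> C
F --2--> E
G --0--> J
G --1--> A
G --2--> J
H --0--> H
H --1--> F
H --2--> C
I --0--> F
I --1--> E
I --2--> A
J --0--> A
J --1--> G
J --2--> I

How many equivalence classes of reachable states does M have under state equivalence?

States {D} cannot be reached from the start state, so discard them.
P0 = {A,B,E,F,G,H,I,J} | {C}.
On input 1, block {A,B,E,F,G,H,I,J} splits into {A,B,E,G,H,I,J} and {F}.
On input 0, block {A,B,E,G,H,I,J} splits into {A,B,E,G,H,J} and {I}.
Split {A,B,E,G,H,J} by δ(·,1) → {A,E,H} and {B,G,J}.
Split {A,E,H} by δ(·,2) → {A,H} and {E}.
On input 0, block {B,G,J} splits into {B,G} and {J}.
Stable partition: {A,H} | {C} | {F} | {I} | {B,G} | {E} | {J} — 7 equivalence classes.

7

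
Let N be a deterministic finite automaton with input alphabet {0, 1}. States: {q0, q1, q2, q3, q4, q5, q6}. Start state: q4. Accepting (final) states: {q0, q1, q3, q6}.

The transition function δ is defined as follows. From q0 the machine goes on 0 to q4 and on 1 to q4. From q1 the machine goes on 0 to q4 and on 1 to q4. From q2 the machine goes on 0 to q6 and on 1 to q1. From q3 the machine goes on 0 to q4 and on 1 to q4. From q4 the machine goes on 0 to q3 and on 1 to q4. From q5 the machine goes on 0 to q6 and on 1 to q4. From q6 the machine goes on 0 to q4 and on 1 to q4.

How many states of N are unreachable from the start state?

BFS from q4 reaches {q3, q4}; the 5 state(s) q0, q1, q2, q5, q6 are never visited.

5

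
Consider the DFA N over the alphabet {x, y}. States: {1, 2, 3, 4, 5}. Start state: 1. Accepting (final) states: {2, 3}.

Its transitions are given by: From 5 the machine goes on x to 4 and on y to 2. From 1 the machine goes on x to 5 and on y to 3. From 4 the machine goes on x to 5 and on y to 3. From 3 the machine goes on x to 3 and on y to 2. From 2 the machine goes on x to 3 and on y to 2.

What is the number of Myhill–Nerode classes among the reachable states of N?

2

Initial partition by acceptance: {2,3} | {1,4,5}.
The partition is now stable with 2 blocks: {2,3} | {1,4,5}.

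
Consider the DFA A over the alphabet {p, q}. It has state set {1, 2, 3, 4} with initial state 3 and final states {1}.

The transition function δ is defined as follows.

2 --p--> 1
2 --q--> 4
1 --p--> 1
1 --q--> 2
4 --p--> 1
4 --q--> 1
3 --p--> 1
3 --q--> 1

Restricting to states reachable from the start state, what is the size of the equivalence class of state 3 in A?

2

P0 = {1} | {2,3,4}.
On input q, block {2,3,4} splits into {3,4} and {2}.
No further refinement is possible. Final partition (3 blocks): {1} | {3,4} | {2}.
State 3 belongs to the block {3,4}, which has 2 states.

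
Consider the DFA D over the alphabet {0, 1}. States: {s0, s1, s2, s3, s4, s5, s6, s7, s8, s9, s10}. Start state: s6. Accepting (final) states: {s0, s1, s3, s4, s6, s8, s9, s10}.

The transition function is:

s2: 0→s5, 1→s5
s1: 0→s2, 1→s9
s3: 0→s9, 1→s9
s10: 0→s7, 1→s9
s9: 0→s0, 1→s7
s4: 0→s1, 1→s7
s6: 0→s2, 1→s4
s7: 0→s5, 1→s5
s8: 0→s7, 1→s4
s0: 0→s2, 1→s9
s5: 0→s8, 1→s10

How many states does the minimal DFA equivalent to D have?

Reachable states from the start: {s0,s1,s2,s4,s5,s6,s7,s8,s9,s10}. Unreachable: {s3} — drop them.
P0 = {s0,s1,s4,s6,s8,s9,s10} | {s2,s5,s7}.
Split {s0,s1,s4,s6,s8,s9,s10} by δ(·,0) → {s0,s1,s6,s8,s10} and {s4,s9}.
Split {s2,s5,s7} by δ(·,0) → {s2,s7} and {s5}.
The partition is now stable with 4 blocks: {s0,s1,s6,s8,s10} | {s2,s7} | {s4,s9} | {s5}.

4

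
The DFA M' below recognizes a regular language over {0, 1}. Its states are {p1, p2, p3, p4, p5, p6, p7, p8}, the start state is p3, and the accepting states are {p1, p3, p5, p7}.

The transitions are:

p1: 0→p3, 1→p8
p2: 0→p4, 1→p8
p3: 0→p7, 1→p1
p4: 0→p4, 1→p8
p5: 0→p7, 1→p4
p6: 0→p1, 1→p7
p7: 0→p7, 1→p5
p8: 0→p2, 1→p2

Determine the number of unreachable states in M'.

No path from p3 leads to p6; the other 7 states are all reachable.

1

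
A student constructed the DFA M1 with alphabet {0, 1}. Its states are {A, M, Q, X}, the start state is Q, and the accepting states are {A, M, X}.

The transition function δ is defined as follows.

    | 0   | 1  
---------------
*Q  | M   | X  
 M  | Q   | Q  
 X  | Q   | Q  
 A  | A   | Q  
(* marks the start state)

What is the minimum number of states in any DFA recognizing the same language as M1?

Reachable states from the start: {M,Q,X}. Unreachable: {A} — drop them.
Start with accepting vs non-accepting: {M,X} | {Q}.
The partition is now stable with 2 blocks: {M,X} | {Q}.

2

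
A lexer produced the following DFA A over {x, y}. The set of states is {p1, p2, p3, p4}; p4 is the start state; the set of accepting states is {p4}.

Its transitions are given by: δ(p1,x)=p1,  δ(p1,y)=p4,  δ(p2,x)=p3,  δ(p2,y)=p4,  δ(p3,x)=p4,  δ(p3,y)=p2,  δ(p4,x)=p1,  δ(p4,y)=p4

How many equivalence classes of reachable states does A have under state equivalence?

2

First remove the unreachable states {p2,p3}; 2 states remain.
Start with accepting vs non-accepting: {p4} | {p1}.
The partition is now stable with 2 blocks: {p4} | {p1}.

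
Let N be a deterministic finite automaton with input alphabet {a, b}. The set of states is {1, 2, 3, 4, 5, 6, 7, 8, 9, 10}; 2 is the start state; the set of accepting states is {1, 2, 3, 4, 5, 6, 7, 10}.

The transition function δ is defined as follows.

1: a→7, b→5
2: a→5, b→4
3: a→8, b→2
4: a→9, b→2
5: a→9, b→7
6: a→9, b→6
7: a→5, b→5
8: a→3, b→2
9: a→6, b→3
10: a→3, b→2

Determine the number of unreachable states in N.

No path from 2 leads to 1, 10; the other 8 states are all reachable.

2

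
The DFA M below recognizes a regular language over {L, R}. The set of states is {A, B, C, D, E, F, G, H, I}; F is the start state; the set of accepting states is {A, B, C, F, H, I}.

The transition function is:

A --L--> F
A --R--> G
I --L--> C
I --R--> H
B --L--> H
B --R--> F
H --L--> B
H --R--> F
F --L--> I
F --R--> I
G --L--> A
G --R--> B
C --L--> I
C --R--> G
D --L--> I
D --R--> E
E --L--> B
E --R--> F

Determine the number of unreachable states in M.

BFS from F reaches {A, B, C, F, G, H, I}; the 2 state(s) D, E are never visited.

2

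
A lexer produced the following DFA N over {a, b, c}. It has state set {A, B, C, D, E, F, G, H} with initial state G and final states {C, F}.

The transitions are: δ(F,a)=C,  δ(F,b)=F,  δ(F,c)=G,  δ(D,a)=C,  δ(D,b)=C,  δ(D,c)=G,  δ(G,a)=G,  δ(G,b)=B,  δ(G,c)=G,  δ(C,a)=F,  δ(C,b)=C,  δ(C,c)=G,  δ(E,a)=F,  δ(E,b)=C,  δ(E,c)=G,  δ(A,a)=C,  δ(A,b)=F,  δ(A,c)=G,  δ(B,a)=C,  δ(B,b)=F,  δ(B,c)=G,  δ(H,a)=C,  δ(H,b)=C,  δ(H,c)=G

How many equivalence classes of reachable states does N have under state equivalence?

3

First remove the unreachable states {A,D,E,H}; 4 states remain.
Start with accepting vs non-accepting: {C,F} | {B,G}.
Refine {B,G} on symbol a: members go to different blocks, giving {B} and {G}.
No further refinement is possible. Final partition (3 blocks): {C,F} | {B} | {G}.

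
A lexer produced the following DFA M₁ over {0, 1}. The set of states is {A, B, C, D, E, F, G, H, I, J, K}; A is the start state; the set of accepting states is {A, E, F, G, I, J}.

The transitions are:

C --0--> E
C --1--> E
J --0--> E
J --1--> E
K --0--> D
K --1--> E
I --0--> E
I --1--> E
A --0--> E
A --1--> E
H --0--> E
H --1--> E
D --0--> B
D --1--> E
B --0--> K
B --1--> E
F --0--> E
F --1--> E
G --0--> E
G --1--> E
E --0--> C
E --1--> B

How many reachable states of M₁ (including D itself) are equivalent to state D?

States {F,G,H,I,J} cannot be reached from the start state, so discard them.
P0 = {A,E} | {B,C,D,K}.
On input 0, block {A,E} splits into {A} and {E}.
On input 0, block {B,C,D,K} splits into {B,D,K} and {C}.
Stable partition: {A} | {B,D,K} | {E} | {C} — 4 equivalence classes.
State D belongs to the block {B,D,K}, which has 3 states.

3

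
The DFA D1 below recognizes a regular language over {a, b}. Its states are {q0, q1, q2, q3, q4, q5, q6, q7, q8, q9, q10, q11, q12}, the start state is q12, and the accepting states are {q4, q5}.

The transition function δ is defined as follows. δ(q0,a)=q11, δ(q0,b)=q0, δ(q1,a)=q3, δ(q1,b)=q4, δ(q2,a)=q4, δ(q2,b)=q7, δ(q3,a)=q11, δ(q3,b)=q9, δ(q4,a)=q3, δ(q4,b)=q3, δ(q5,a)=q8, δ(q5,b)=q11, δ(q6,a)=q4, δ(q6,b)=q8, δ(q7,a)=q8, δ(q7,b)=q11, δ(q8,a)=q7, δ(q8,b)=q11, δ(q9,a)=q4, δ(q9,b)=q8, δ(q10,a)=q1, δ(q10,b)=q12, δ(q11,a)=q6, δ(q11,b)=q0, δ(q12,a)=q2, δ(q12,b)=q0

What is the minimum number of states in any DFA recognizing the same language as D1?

6

Reachable states from the start: {q0,q2,q3,q4,q6,q7,q8,q9,q11,q12}. Unreachable: {q1,q5,q10} — drop them.
Start with accepting vs non-accepting: {q4} | {q0,q2,q3,q6,q7,q8,q9,q11,q12}.
On input a, block {q0,q2,q3,q6,q7,q8,q9,q11,q12} splits into {q0,q3,q7,q8,q11,q12} and {q2,q6,q9}.
Refine {q0,q3,q7,q8,q11,q12} on symbol a: members go to different blocks, giving {q0,q3,q7,q8} and {q11,q12}.
On input a, block {q0,q3,q7,q8} splits into {q0,q3} and {q7,q8}.
Refine {q0,q3} on symbol b: members go to different blocks, giving {q0} and {q3}.
No further refinement is possible. Final partition (6 blocks): {q4} | {q0} | {q2,q6,q9} | {q11,q12} | {q7,q8} | {q3}.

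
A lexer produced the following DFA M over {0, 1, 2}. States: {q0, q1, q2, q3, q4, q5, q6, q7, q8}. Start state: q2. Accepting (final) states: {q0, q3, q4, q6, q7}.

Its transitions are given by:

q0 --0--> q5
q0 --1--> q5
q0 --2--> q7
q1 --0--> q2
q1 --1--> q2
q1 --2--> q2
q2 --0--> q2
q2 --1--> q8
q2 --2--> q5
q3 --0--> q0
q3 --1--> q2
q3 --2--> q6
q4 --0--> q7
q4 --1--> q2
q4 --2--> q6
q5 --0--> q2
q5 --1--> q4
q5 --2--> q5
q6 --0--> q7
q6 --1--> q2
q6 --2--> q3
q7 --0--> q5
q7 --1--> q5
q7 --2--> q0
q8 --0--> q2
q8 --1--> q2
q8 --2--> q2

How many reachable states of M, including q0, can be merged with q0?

2

Reachable states from the start: {q0,q2,q3,q4,q5,q6,q7,q8}. Unreachable: {q1} — drop them.
Initial partition by acceptance: {q0,q3,q4,q6,q7} | {q2,q5,q8}.
Split {q0,q3,q4,q6,q7} by δ(·,0) → {q3,q4,q6} and {q0,q7}.
On input 1, block {q2,q5,q8} splits into {q2,q8} and {q5}.
Refine {q2,q8} on symbol 2: members go to different blocks, giving {q2} and {q8}.
The partition is now stable with 5 blocks: {q3,q4,q6} | {q2} | {q0,q7} | {q5} | {q8}.
The equivalence class containing q0 is {q0,q7}, of size 2.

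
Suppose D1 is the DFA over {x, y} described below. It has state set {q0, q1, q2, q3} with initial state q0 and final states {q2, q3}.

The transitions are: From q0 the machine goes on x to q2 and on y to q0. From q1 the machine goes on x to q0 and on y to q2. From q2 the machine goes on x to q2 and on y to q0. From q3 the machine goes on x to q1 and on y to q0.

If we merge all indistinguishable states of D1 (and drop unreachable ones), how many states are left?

2

States {q1,q3} cannot be reached from the start state, so discard them.
Initial partition by acceptance: {q2} | {q0}.
No further refinement is possible. Final partition (2 blocks): {q2} | {q0}.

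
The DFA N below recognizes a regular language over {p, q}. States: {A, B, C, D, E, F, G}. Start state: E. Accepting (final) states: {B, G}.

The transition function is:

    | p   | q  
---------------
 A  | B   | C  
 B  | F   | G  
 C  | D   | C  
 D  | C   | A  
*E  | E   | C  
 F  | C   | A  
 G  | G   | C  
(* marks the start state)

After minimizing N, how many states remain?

6

Every state is reachable, so we keep all 7.
Initial partition by acceptance: {B,G} | {A,C,D,E,F}.
Split {B,G} by δ(·,p) → {B} and {G}.
Refine {A,C,D,E,F} on symbol p: members go to different blocks, giving {C,D,E,F} and {A}.
Split {C,D,E,F} by δ(·,q) → {C,E} and {D,F}.
Refine {C,E} on symbol p: members go to different blocks, giving {C} and {E}.
The partition is now stable with 6 blocks: {B} | {C} | {G} | {A} | {D,F} | {E}.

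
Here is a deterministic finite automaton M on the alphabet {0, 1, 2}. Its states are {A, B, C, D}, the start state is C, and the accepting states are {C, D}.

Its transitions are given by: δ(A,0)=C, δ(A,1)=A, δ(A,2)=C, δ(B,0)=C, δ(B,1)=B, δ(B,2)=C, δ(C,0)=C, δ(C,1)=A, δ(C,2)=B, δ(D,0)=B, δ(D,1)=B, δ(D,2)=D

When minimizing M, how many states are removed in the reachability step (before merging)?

No path from C leads to D; the other 3 states are all reachable.

1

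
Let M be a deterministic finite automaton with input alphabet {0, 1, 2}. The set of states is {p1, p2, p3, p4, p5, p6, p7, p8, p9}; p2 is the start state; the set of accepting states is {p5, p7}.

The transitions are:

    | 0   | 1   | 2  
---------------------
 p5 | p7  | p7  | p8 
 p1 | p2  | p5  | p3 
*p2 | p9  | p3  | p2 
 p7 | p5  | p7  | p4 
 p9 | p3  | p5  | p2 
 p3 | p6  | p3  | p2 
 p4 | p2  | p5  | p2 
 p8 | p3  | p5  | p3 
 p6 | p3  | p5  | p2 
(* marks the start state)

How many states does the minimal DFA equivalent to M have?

3

States {p1} cannot be reached from the start state, so discard them.
P0 = {p5,p7} | {p2,p3,p4,p6,p8,p9}.
Refine {p2,p3,p4,p6,p8,p9} on symbol 1: members go to different blocks, giving {p4,p6,p8,p9} and {p2,p3}.
No further refinement is possible. Final partition (3 blocks): {p5,p7} | {p4,p6,p8,p9} | {p2,p3}.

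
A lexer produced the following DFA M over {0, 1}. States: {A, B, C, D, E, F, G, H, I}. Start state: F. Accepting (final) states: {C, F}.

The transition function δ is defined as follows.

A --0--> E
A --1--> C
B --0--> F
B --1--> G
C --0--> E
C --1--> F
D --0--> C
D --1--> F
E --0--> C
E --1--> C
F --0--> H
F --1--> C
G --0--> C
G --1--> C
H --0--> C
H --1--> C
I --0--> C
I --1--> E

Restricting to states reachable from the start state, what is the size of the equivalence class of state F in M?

First remove the unreachable states {A,B,D,G,I}; 4 states remain.
Initial partition by acceptance: {C,F} | {E,H}.
No further refinement is possible. Final partition (2 blocks): {C,F} | {E,H}.
The equivalence class containing F is {C,F}, of size 2.

2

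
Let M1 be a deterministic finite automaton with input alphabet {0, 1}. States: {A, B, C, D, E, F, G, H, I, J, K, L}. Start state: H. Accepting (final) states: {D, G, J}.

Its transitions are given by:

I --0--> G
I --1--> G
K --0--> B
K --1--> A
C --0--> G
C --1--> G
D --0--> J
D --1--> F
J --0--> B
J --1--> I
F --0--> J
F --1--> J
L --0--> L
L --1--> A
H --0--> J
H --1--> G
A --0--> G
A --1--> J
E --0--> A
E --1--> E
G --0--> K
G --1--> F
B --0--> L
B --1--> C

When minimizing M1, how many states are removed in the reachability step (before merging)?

2

No path from H leads to D, E; the other 10 states are all reachable.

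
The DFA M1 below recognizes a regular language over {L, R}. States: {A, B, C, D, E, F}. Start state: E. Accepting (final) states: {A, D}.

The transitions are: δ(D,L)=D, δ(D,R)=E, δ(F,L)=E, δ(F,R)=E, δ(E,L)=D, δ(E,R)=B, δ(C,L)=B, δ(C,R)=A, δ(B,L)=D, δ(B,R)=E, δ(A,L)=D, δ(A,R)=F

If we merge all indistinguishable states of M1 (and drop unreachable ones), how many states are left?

2

Reachable states from the start: {B,D,E}. Unreachable: {A,C,F} — drop them.
Initial partition by acceptance: {D} | {B,E}.
Stable partition: {D} | {B,E} — 2 equivalence classes.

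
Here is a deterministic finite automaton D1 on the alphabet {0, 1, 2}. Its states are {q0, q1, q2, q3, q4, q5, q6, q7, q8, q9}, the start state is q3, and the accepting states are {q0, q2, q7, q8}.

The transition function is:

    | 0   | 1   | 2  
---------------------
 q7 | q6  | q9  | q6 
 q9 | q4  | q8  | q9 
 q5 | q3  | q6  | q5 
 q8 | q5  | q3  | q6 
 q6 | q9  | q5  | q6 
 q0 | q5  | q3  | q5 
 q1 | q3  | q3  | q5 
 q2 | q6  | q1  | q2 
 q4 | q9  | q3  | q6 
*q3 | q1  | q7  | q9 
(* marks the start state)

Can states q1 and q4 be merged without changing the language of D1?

Yes

First remove the unreachable states {q0,q2}; 8 states remain.
Initial partition by acceptance: {q7,q8} | {q1,q3,q4,q5,q6,q9}.
Refine {q1,q3,q4,q5,q6,q9} on symbol 1: members go to different blocks, giving {q1,q4,q5,q6} and {q3,q9}.
Refine {q1,q4,q5,q6} on symbol 1: members go to different blocks, giving {q1,q4} and {q5,q6}.
No further refinement is possible. Final partition (4 blocks): {q7,q8} | {q1,q4} | {q3,q9} | {q5,q6}.
q1 and q4 lie in the same block of the stable partition, so they are equivalent — no string distinguishes them.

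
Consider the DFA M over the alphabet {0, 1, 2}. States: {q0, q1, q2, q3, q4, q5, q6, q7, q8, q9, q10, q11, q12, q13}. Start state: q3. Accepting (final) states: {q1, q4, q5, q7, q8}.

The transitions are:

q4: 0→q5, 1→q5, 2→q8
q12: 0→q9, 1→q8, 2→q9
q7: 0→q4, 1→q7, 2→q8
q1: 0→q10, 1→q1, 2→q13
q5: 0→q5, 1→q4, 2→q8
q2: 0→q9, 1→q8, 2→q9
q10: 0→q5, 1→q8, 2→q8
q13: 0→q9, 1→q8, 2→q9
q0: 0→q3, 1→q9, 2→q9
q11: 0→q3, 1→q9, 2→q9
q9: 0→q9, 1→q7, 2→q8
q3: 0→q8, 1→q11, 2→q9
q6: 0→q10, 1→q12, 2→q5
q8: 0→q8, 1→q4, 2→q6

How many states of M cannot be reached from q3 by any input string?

BFS from q3 reaches {q3, q4, q5, q6, q7, q8, q9, q10, q11, q12}; the 4 state(s) q0, q1, q2, q13 are never visited.

4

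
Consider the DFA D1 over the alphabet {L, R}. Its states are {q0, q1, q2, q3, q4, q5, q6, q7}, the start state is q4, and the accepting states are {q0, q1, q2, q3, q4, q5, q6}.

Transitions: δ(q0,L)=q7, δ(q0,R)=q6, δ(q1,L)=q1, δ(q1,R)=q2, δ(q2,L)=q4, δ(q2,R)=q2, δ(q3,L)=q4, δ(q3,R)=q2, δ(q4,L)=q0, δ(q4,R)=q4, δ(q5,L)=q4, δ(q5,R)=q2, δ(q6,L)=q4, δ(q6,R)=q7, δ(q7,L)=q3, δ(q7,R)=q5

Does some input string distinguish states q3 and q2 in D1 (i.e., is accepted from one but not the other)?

First remove the unreachable states {q1}; 7 states remain.
Initial partition by acceptance: {q0,q2,q3,q4,q5,q6} | {q7}.
On input L, block {q0,q2,q3,q4,q5,q6} splits into {q2,q3,q4,q5,q6} and {q0}.
Refine {q2,q3,q4,q5,q6} on symbol L: members go to different blocks, giving {q2,q3,q5,q6} and {q4}.
Split {q2,q3,q5,q6} by δ(·,R) → {q2,q3,q5} and {q6}.
The partition is now stable with 5 blocks: {q2,q3,q5} | {q7} | {q0} | {q4} | {q6}.
q3 and q2 lie in the same block of the stable partition, so they are equivalent — no string distinguishes them.

No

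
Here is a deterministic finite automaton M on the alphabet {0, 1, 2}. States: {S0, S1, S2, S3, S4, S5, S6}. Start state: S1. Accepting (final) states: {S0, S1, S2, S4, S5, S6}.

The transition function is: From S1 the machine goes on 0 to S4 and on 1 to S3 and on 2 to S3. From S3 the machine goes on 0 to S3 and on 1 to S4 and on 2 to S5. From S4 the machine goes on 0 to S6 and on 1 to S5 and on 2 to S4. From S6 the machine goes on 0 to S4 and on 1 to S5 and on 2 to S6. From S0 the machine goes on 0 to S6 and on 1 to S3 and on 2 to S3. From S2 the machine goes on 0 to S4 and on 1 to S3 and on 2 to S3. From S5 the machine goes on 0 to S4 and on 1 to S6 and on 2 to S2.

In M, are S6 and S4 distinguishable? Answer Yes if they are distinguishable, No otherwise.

Reachable states from the start: {S1,S2,S3,S4,S5,S6}. Unreachable: {S0} — drop them.
Initial partition by acceptance: {S1,S2,S4,S5,S6} | {S3}.
Split {S1,S2,S4,S5,S6} by δ(·,1) → {S4,S5,S6} and {S1,S2}.
Refine {S4,S5,S6} on symbol 2: members go to different blocks, giving {S4,S6} and {S5}.
The partition is now stable with 4 blocks: {S4,S6} | {S3} | {S1,S2} | {S5}.
S6 and S4 lie in the same block of the stable partition, so they are equivalent — no string distinguishes them.

No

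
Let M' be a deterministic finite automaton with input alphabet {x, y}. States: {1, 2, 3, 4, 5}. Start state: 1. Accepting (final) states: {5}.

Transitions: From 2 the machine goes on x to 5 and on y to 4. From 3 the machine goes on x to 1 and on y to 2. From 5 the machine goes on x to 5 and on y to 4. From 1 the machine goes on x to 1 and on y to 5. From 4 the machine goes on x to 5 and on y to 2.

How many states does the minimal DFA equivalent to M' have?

3

Reachable states from the start: {1,2,4,5}. Unreachable: {3} — drop them.
Initial partition by acceptance: {5} | {1,2,4}.
Split {1,2,4} by δ(·,x) → {2,4} and {1}.
Stable partition: {5} | {2,4} | {1} — 3 equivalence classes.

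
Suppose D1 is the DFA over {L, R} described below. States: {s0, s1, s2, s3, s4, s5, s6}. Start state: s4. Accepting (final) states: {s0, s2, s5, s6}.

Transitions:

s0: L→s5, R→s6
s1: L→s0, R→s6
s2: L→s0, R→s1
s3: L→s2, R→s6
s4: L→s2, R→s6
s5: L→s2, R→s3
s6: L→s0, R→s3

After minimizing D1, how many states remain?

6

All states are reachable from the start state.
Start with accepting vs non-accepting: {s0,s2,s5,s6} | {s1,s3,s4}.
Refine {s0,s2,s5,s6} on symbol R: members go to different blocks, giving {s2,s5,s6} and {s0}.
Refine {s2,s5,s6} on symbol L: members go to different blocks, giving {s2,s6} and {s5}.
Refine {s1,s3,s4} on symbol L: members go to different blocks, giving {s3,s4} and {s1}.
On input R, block {s2,s6} splits into {s2} and {s6}.
Stable partition: {s2} | {s3,s4} | {s0} | {s5} | {s1} | {s6} — 6 equivalence classes.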